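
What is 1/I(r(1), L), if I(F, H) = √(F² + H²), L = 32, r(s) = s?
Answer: √41/205 ≈ 0.031235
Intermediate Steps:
1/I(r(1), L) = 1/(√(1² + 32²)) = 1/(√(1 + 1024)) = 1/(√1025) = 1/(5*√41) = √41/205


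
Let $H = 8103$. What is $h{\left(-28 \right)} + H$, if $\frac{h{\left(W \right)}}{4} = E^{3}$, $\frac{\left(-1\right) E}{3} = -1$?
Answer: $8211$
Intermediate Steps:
$E = 3$ ($E = \left(-3\right) \left(-1\right) = 3$)
$h{\left(W \right)} = 108$ ($h{\left(W \right)} = 4 \cdot 3^{3} = 4 \cdot 27 = 108$)
$h{\left(-28 \right)} + H = 108 + 8103 = 8211$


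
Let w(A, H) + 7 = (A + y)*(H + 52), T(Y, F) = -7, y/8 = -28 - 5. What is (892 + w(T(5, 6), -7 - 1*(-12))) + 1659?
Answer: -12903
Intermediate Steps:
y = -264 (y = 8*(-28 - 5) = 8*(-33) = -264)
w(A, H) = -7 + (-264 + A)*(52 + H) (w(A, H) = -7 + (A - 264)*(H + 52) = -7 + (-264 + A)*(52 + H))
(892 + w(T(5, 6), -7 - 1*(-12))) + 1659 = (892 + (-13735 - 264*(-7 - 1*(-12)) + 52*(-7) - 7*(-7 - 1*(-12)))) + 1659 = (892 + (-13735 - 264*(-7 + 12) - 364 - 7*(-7 + 12))) + 1659 = (892 + (-13735 - 264*5 - 364 - 7*5)) + 1659 = (892 + (-13735 - 1320 - 364 - 35)) + 1659 = (892 - 15454) + 1659 = -14562 + 1659 = -12903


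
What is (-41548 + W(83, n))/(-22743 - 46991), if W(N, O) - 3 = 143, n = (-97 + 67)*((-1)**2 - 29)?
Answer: 20701/34867 ≈ 0.59371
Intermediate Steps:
n = 840 (n = -30*(1 - 29) = -30*(-28) = 840)
W(N, O) = 146 (W(N, O) = 3 + 143 = 146)
(-41548 + W(83, n))/(-22743 - 46991) = (-41548 + 146)/(-22743 - 46991) = -41402/(-69734) = -41402*(-1/69734) = 20701/34867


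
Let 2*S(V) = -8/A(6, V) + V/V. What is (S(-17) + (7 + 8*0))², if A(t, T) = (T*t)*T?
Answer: 169026001/3006756 ≈ 56.215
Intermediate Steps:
A(t, T) = t*T²
S(V) = ½ - 2/(3*V²) (S(V) = (-8*1/(6*V²) + V/V)/2 = (-4/(3*V²) + 1)/2 = (1 - 4/(3*V²))/2 = ½ - 2/(3*V²))
(S(-17) + (7 + 8*0))² = ((½ - ⅔/(-17)²) + (7 + 8*0))² = ((½ - ⅔*1/289) + (7 + 0))² = ((½ - 2/867) + 7)² = (863/1734 + 7)² = (13001/1734)² = 169026001/3006756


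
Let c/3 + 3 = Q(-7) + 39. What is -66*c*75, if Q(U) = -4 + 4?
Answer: -534600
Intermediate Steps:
Q(U) = 0
c = 108 (c = -9 + 3*(0 + 39) = -9 + 3*39 = -9 + 117 = 108)
-66*c*75 = -66*108*75 = -7128*75 = -534600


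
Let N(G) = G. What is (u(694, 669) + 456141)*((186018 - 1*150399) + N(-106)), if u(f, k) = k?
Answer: 16222693530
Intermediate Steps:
(u(694, 669) + 456141)*((186018 - 1*150399) + N(-106)) = (669 + 456141)*((186018 - 1*150399) - 106) = 456810*((186018 - 150399) - 106) = 456810*(35619 - 106) = 456810*35513 = 16222693530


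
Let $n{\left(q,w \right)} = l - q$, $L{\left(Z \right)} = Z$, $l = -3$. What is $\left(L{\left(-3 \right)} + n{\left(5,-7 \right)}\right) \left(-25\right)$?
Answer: $275$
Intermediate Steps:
$n{\left(q,w \right)} = -3 - q$
$\left(L{\left(-3 \right)} + n{\left(5,-7 \right)}\right) \left(-25\right) = \left(-3 - 8\right) \left(-25\right) = \left(-11\right) \left(-25\right) = 275$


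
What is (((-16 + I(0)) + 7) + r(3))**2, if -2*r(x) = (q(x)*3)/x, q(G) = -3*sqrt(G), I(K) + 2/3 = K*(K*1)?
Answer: 3607/36 - 29*sqrt(3) ≈ 49.965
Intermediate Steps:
I(K) = -2/3 + K**2 (I(K) = -2/3 + K*(K*1) = -2/3 + K*K = -2/3 + K**2)
r(x) = 9/(2*sqrt(x)) (r(x) = --3*sqrt(x)*3/(2*x) = -(-9*sqrt(x))/(2*x) = -(-9)/(2*sqrt(x)) = 9/(2*sqrt(x)))
(((-16 + I(0)) + 7) + r(3))**2 = (((-16 + (-2/3 + 0**2)) + 7) + 9/(2*sqrt(3)))**2 = (((-16 + (-2/3 + 0)) + 7) + 9*(sqrt(3)/3)/2)**2 = (((-16 - 2/3) + 7) + 3*sqrt(3)/2)**2 = ((-50/3 + 7) + 3*sqrt(3)/2)**2 = (-29/3 + 3*sqrt(3)/2)**2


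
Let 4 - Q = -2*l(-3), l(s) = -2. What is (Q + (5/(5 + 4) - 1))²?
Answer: 16/81 ≈ 0.19753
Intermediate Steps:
Q = 0 (Q = 4 - (-2)*(-2) = 4 - 1*4 = 4 - 4 = 0)
(Q + (5/(5 + 4) - 1))² = (0 + (5/(5 + 4) - 1))² = (0 + (5/9 - 1))² = (0 - 4/9)² = (-4/9)² = 16/81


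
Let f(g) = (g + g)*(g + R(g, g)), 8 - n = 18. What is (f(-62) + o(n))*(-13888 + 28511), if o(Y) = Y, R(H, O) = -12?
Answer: 134034418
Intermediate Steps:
n = -10 (n = 8 - 1*18 = 8 - 18 = -10)
f(g) = 2*g*(-12 + g) (f(g) = (g + g)*(g - 12) = (2*g)*(-12 + g) = 2*g*(-12 + g))
(f(-62) + o(n))*(-13888 + 28511) = (2*(-62)*(-12 - 62) - 10)*(-13888 + 28511) = (2*(-62)*(-74) - 10)*14623 = (9176 - 10)*14623 = 9166*14623 = 134034418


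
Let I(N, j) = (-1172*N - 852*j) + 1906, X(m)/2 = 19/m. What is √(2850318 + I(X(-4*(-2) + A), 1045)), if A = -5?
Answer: 2*√4380837/3 ≈ 1395.4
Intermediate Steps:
X(m) = 38/m (X(m) = 2*(19/m) = 38/m)
I(N, j) = 1906 - 1172*N - 852*j
√(2850318 + I(X(-4*(-2) + A), 1045)) = √(2850318 + (1906 - 44536/(-4*(-2) - 5) - 852*1045)) = √(2850318 + (1906 - 44536/(8 - 5) - 890340)) = √(2850318 + (1906 - 44536/3 - 890340)) = √(2850318 - 2709838/3) = √(5841116/3) = 2*√4380837/3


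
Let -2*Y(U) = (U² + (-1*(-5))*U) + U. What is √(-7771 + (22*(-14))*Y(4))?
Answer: 3*I*√179 ≈ 40.137*I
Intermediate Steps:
Y(U) = -3*U - U²/2 (Y(U) = -((U² + (-1*(-5))*U) + U)/2 = -((U² + 5*U) + U)/2 = -(U² + 6*U)/2 = -3*U - U²/2)
√(-7771 + (22*(-14))*Y(4)) = √(-7771 + (22*(-14))*(-½*4*(6 + 4))) = √(-7771 - (-154)*4*10) = √(-7771 - 308*(-20)) = √(-7771 + 6160) = √(-1611) = 3*I*√179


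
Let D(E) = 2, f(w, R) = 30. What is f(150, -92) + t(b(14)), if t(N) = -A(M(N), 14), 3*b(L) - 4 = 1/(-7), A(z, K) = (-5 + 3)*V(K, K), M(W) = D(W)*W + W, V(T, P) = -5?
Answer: 20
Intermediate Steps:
M(W) = 3*W (M(W) = 2*W + W = 3*W)
A(z, K) = 10 (A(z, K) = (-5 + 3)*(-5) = -2*(-5) = 10)
b(L) = 9/7 (b(L) = 4/3 + (1/3)/(-7) = 4/3 + (1/3)*(-1/7) = 4/3 - 1/21 = 9/7)
t(N) = -10 (t(N) = -1*10 = -10)
f(150, -92) + t(b(14)) = 30 - 10 = 20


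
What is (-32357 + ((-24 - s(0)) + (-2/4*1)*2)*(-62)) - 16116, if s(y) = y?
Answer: -46923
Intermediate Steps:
(-32357 + ((-24 - s(0)) + (-2/4*1)*2)*(-62)) - 16116 = (-32357 + ((-24 - 1*0) + (-2/4*1)*2)*(-62)) - 16116 = (-32357 + ((-24 + 0) + (-2*¼*1)*2)*(-62)) - 16116 = (-32357 + (-24 - ½*1*2)*(-62)) - 16116 = (-32357 + (-24 - ½*2)*(-62)) - 16116 = (-32357 + (-24 - 1)*(-62)) - 16116 = (-32357 - 25*(-62)) - 16116 = (-32357 + 1550) - 16116 = -30807 - 16116 = -46923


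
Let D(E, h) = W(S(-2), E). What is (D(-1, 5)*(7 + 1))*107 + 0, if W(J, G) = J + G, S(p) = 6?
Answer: 4280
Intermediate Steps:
W(J, G) = G + J
D(E, h) = 6 + E (D(E, h) = E + 6 = 6 + E)
(D(-1, 5)*(7 + 1))*107 + 0 = ((6 - 1)*(7 + 1))*107 + 0 = (5*8)*107 + 0 = 40*107 + 0 = 4280 + 0 = 4280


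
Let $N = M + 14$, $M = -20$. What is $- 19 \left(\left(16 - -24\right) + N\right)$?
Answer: $-646$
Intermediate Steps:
$N = -6$ ($N = -20 + 14 = -6$)
$- 19 \left(\left(16 - -24\right) + N\right) = - 19 \left(\left(16 - -24\right) - 6\right) = - 19 \left(\left(16 + 24\right) - 6\right) = - 19 \left(40 - 6\right) = \left(-19\right) 34 = -646$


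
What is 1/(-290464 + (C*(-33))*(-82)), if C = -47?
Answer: -1/417646 ≈ -2.3944e-6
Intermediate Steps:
1/(-290464 + (C*(-33))*(-82)) = 1/(-290464 - 47*(-33)*(-82)) = 1/(-290464 + 1551*(-82)) = 1/(-290464 - 127182) = 1/(-417646) = -1/417646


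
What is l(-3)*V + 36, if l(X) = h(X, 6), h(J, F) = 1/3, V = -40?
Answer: 68/3 ≈ 22.667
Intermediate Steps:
h(J, F) = ⅓ (h(J, F) = 1*(⅓) = ⅓)
l(X) = ⅓
l(-3)*V + 36 = (⅓)*(-40) + 36 = -40/3 + 36 = 68/3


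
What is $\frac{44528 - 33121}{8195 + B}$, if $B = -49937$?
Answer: $- \frac{11407}{41742} \approx -0.27327$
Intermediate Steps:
$\frac{44528 - 33121}{8195 + B} = \frac{44528 - 33121}{8195 - 49937} = \frac{11407}{-41742} = 11407 \left(- \frac{1}{41742}\right) = - \frac{11407}{41742}$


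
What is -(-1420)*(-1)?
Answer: -1420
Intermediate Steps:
-(-1420)*(-1) = -284*5 = -1420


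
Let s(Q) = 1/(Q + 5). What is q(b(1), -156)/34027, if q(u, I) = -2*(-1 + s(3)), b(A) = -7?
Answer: 1/19444 ≈ 5.1430e-5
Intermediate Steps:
s(Q) = 1/(5 + Q)
q(u, I) = 7/4 (q(u, I) = -2*(-1 + 1/(5 + 3)) = -2*(-1 + 1/8) = -2*(-1 + ⅛) = -2*(-7/8) = 7/4)
q(b(1), -156)/34027 = (7/4)/34027 = (7/4)*(1/34027) = 1/19444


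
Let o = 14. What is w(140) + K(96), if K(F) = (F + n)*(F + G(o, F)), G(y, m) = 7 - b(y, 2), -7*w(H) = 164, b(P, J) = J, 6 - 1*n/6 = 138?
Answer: -492236/7 ≈ -70319.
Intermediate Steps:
n = -792 (n = 36 - 6*138 = 36 - 828 = -792)
w(H) = -164/7 (w(H) = -1/7*164 = -164/7)
G(y, m) = 5 (G(y, m) = 7 - 1*2 = 7 - 2 = 5)
K(F) = (-792 + F)*(5 + F) (K(F) = (F - 792)*(F + 5) = (-792 + F)*(5 + F))
w(140) + K(96) = -164/7 + (-3960 + 96**2 - 787*96) = -164/7 + (-3960 + 9216 - 75552) = -164/7 - 70296 = -492236/7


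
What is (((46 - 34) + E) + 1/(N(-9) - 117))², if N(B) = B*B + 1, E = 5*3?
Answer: 891136/1225 ≈ 727.46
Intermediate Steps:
E = 15
N(B) = 1 + B² (N(B) = B² + 1 = 1 + B²)
(((46 - 34) + E) + 1/(N(-9) - 117))² = (((46 - 34) + 15) + 1/((1 + (-9)²) - 117))² = ((12 + 15) + 1/((1 + 81) - 117))² = (27 + 1/(82 - 117))² = (27 + 1/(-35))² = (27 - 1/35)² = (944/35)² = 891136/1225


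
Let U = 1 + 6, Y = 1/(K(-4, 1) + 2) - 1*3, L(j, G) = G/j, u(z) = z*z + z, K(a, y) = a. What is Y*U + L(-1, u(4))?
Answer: -89/2 ≈ -44.500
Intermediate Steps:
u(z) = z + z² (u(z) = z² + z = z + z²)
Y = -7/2 (Y = 1/(-4 + 2) - 1*3 = 1/(-2) - 3 = -½ - 3 = -7/2 ≈ -3.5000)
U = 7
Y*U + L(-1, u(4)) = -7/2*7 + (4*(1 + 4))/(-1) = -49/2 + (4*5)*(-1) = -49/2 + 20*(-1) = -49/2 - 20 = -89/2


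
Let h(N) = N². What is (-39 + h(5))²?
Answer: 196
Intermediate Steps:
(-39 + h(5))² = (-39 + 5²)² = (-39 + 25)² = (-14)² = 196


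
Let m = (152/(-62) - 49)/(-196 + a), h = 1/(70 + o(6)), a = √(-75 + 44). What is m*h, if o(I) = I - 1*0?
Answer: 78155/22645283 + 1595*I*√31/90581132 ≈ 0.0034513 + 9.804e-5*I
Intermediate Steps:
o(I) = I (o(I) = I + 0 = I)
a = I*√31 (a = √(-31) = I*√31 ≈ 5.5678*I)
h = 1/76 (h = 1/(70 + 6) = 1/76 ≈ 0.013158)
m = -1595/(31*(-196 + I*√31)) (m = (152/(-62) - 49)/(-196 + I*√31) = (152*(-1/62) - 49)/(-196 + I*√31) = (-76/31 - 49)/(-196 + I*√31) = -1595/(31*(-196 + I*√31)) ≈ 0.2623 + 0.007451*I)
m*h = (312620/1191857 + 1595*I*√31/1191857)*(1/76) = 78155/22645283 + 1595*I*√31/90581132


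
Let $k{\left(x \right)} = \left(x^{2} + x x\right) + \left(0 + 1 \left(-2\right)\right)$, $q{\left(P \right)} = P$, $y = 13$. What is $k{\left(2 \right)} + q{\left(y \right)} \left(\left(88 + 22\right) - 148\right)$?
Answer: $-488$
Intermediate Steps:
$k{\left(x \right)} = -2 + 2 x^{2}$ ($k{\left(x \right)} = \left(x^{2} + x^{2}\right) + \left(0 - 2\right) = 2 x^{2} - 2 = -2 + 2 x^{2}$)
$k{\left(2 \right)} + q{\left(y \right)} \left(\left(88 + 22\right) - 148\right) = \left(-2 + 2 \cdot 2^{2}\right) + 13 \left(\left(88 + 22\right) - 148\right) = \left(-2 + 2 \cdot 4\right) + 13 \left(110 - 148\right) = \left(-2 + 8\right) + 13 \left(-38\right) = 6 - 494 = -488$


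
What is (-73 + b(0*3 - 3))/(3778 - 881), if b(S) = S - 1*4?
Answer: -80/2897 ≈ -0.027615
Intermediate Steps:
b(S) = -4 + S (b(S) = S - 4 = -4 + S)
(-73 + b(0*3 - 3))/(3778 - 881) = (-73 + (-4 + (0*3 - 3)))/(3778 - 881) = (-73 + (-4 + (0 - 3)))/2897 = (-73 + (-4 - 3))*(1/2897) = (-73 - 7)*(1/2897) = -80*1/2897 = -80/2897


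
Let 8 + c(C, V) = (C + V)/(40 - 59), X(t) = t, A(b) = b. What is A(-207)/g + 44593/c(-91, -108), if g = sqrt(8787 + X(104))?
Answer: 847267/47 - 207*sqrt(8891)/8891 ≈ 18025.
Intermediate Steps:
g = sqrt(8891) (g = sqrt(8787 + 104) = sqrt(8891) ≈ 94.292)
c(C, V) = -8 - C/19 - V/19 (c(C, V) = -8 + (C + V)/(40 - 59) = -8 + (C + V)/(-19) = -8 + (C + V)*(-1/19) = -8 + (-C/19 - V/19) = -8 - C/19 - V/19)
A(-207)/g + 44593/c(-91, -108) = -207*sqrt(8891)/8891 + 44593/(-8 - 1/19*(-91) - 1/19*(-108)) = -207*sqrt(8891)/8891 + 44593/(-8 + 91/19 + 108/19) = -207*sqrt(8891)/8891 + 44593/(47/19) = -207*sqrt(8891)/8891 + 44593*(19/47) = -207*sqrt(8891)/8891 + 847267/47 = 847267/47 - 207*sqrt(8891)/8891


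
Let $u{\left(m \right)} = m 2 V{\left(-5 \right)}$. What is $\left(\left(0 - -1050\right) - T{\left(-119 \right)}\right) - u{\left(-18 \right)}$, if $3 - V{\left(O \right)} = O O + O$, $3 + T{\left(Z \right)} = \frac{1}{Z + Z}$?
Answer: $\frac{104959}{238} \approx 441.0$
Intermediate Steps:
$T{\left(Z \right)} = -3 + \frac{1}{2 Z}$ ($T{\left(Z \right)} = -3 + \frac{1}{Z + Z} = -3 + \frac{1}{2 Z}$)
$V{\left(O \right)} = 3 - O - O^{2}$ ($V{\left(O \right)} = 3 - \left(O O + O\right) = 3 - \left(O^{2} + O\right) = 3 - \left(O + O^{2}\right) = 3 - O - O^{2}$)
$u{\left(m \right)} = - 34 m$ ($u{\left(m \right)} = m 2 \left(3 - -5 - \left(-5\right)^{2}\right) = 2 m \left(3 + 5 - 25\right) = 2 m \left(-17\right) = - 34 m$)
$\left(\left(0 - -1050\right) - T{\left(-119 \right)}\right) - u{\left(-18 \right)} = \left(\left(0 - -1050\right) - \left(-3 + \frac{1}{2 \left(-119\right)}\right)\right) - \left(-34\right) \left(-18\right) = \left(\left(0 + 1050\right) - \left(-3 + \frac{1}{2} \left(- \frac{1}{119}\right)\right)\right) - 612 = \left(1050 - \left(-3 - \frac{1}{238}\right)\right) - 612 = \left(1050 - - \frac{715}{238}\right) - 612 = \left(1050 + \frac{715}{238}\right) - 612 = \frac{250615}{238} - 612 = \frac{104959}{238}$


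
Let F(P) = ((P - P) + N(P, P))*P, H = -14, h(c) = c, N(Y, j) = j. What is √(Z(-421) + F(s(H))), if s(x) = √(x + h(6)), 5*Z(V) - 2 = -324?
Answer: I*√1810/5 ≈ 8.5088*I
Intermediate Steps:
Z(V) = -322/5 (Z(V) = ⅖ + (⅕)*(-324) = ⅖ - 324/5 = -322/5)
s(x) = √(6 + x) (s(x) = √(x + 6) = √(6 + x))
F(P) = P² (F(P) = ((P - P) + P)*P = (0 + P)*P = P*P = P²)
√(Z(-421) + F(s(H))) = √(-322/5 + (√(6 - 14))²) = √(-322/5 + (√(-8))²) = √(-322/5 + (2*I*√2)²) = √(-322/5 - 8) = √(-362/5) = I*√1810/5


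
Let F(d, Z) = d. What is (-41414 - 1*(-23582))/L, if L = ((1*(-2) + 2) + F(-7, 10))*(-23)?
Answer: -17832/161 ≈ -110.76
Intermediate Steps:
L = 161 (L = ((1*(-2) + 2) - 7)*(-23) = ((-2 + 2) - 7)*(-23) = (0 - 7)*(-23) = -7*(-23) = 161)
(-41414 - 1*(-23582))/L = (-41414 - 1*(-23582))/161 = (-41414 + 23582)*(1/161) = -17832*1/161 = -17832/161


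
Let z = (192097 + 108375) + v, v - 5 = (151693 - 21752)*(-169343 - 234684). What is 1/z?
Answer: -1/52499371930 ≈ -1.9048e-11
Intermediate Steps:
v = -52499672402 (v = 5 + (151693 - 21752)*(-169343 - 234684) = 5 + 129941*(-404027) = 5 - 52499672407 = -52499672402)
z = -52499371930 (z = (192097 + 108375) - 52499672402 = 300472 - 52499672402 = -52499371930)
1/z = 1/(-52499371930) = -1/52499371930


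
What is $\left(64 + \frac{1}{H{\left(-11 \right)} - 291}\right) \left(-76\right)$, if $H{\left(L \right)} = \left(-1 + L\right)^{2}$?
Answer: $- \frac{714932}{147} \approx -4863.5$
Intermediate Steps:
$\left(64 + \frac{1}{H{\left(-11 \right)} - 291}\right) \left(-76\right) = \left(64 + \frac{1}{\left(-1 - 11\right)^{2} - 291}\right) \left(-76\right) = \left(64 + \frac{1}{\left(-12\right)^{2} - 291}\right) \left(-76\right) = \left(64 + \frac{1}{144 - 291}\right) \left(-76\right) = \left(64 + \frac{1}{-147}\right) \left(-76\right) = \left(64 - \frac{1}{147}\right) \left(-76\right) = \frac{9407}{147} \left(-76\right) = - \frac{714932}{147}$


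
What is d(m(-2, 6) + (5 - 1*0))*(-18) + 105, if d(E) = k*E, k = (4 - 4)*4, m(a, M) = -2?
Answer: 105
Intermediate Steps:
k = 0 (k = 0*4 = 0)
d(E) = 0 (d(E) = 0*E = 0)
d(m(-2, 6) + (5 - 1*0))*(-18) + 105 = 0*(-18) + 105 = 0 + 105 = 105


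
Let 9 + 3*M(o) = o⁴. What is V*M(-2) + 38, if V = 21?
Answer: 87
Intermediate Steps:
M(o) = -3 + o⁴/3
V*M(-2) + 38 = 21*(-3 + (⅓)*(-2)⁴) + 38 = 21*(-3 + (⅓)*16) + 38 = 21*(-3 + 16/3) + 38 = 21*(7/3) + 38 = 49 + 38 = 87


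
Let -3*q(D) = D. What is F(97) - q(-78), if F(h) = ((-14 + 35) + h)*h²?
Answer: 1110236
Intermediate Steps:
F(h) = h²*(21 + h) (F(h) = (21 + h)*h² = h²*(21 + h))
q(D) = -D/3
F(97) - q(-78) = 97²*(21 + 97) - (-1)*(-78)/3 = 9409*118 - 1*26 = 1110262 - 26 = 1110236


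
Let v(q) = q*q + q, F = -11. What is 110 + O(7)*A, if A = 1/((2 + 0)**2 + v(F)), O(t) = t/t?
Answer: 12541/114 ≈ 110.01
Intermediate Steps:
O(t) = 1
v(q) = q + q**2 (v(q) = q**2 + q = q + q**2)
A = 1/114 (A = 1/((2 + 0)**2 - 11*(1 - 11)) = 1/(2**2 - 11*(-10)) = 1/(4 + 110) = 1/114 ≈ 0.0087719)
110 + O(7)*A = 110 + 1*(1/114) = 110 + 1/114 = 12541/114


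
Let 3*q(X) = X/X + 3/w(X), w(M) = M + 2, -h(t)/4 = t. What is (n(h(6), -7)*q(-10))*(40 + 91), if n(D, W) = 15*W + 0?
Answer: -22925/8 ≈ -2865.6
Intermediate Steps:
h(t) = -4*t
n(D, W) = 15*W
w(M) = 2 + M
q(X) = 1/3 + 1/(2 + X) (q(X) = (X/X + 3/(2 + X))/3 = (1 + 3/(2 + X))/3 = 1/3 + 1/(2 + X))
(n(h(6), -7)*q(-10))*(40 + 91) = ((15*(-7))*((5 - 10)/(3*(2 - 10))))*(40 + 91) = -35*(-5)/(-8)*131 = -35*(-1)*(-5)/8*131 = -105*5/24*131 = -175/8*131 = -22925/8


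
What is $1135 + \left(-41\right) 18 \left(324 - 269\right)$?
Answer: $-39455$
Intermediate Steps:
$1135 + \left(-41\right) 18 \left(324 - 269\right) = 1135 - 738 \left(324 - 269\right) = 1135 - 40590 = -39455$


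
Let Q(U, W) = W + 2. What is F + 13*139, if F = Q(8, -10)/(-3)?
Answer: 5429/3 ≈ 1809.7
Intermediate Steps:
Q(U, W) = 2 + W
F = 8/3 (F = (2 - 10)/(-3) = -8*(-⅓) = 8/3 ≈ 2.6667)
F + 13*139 = 8/3 + 13*139 = 8/3 + 1807 = 5429/3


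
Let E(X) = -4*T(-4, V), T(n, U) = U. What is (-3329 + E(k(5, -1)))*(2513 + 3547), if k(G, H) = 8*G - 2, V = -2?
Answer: -20125260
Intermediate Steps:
k(G, H) = -2 + 8*G
E(X) = 8 (E(X) = -4*(-2) = 8)
(-3329 + E(k(5, -1)))*(2513 + 3547) = (-3329 + 8)*(2513 + 3547) = -3321*6060 = -20125260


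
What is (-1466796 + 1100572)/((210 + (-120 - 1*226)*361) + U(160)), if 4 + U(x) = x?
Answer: 91556/31135 ≈ 2.9406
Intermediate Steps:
U(x) = -4 + x
(-1466796 + 1100572)/((210 + (-120 - 1*226)*361) + U(160)) = (-1466796 + 1100572)/((210 + (-120 - 1*226)*361) + (-4 + 160)) = -366224/((210 + (-120 - 226)*361) + 156) = -366224/((210 - 346*361) + 156) = -366224/((210 - 124906) + 156) = -366224/(-124696 + 156) = -366224/(-124540) = -366224*(-1/124540) = 91556/31135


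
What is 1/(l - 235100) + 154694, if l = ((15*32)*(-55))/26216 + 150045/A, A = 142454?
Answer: 16977631493291903532/109749773706535 ≈ 1.5469e+5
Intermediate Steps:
l = 21599265/466821758 (l = ((15*32)*(-55))/26216 + 150045/142454 = (480*(-55))*(1/26216) + 150045*(1/142454) = -26400*1/26216 + 150045/142454 = -3300/3277 + 150045/142454 = 21599265/466821758 ≈ 0.046269)
1/(l - 235100) + 154694 = 1/(21599265/466821758 - 235100) + 154694 = 1/(-109749773706535/466821758) + 154694 = -466821758/109749773706535 + 154694 = 16977631493291903532/109749773706535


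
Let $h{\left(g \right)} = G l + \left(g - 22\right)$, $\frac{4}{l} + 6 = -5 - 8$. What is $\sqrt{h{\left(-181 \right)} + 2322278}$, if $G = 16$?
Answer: $\frac{\sqrt{838267859}}{19} \approx 1523.8$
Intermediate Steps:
$l = - \frac{4}{19}$ ($l = \frac{4}{-6 - 13} = \frac{4}{-19} = 4 \left(- \frac{1}{19}\right) = - \frac{4}{19} \approx -0.21053$)
$h{\left(g \right)} = - \frac{482}{19} + g$ ($h{\left(g \right)} = 16 \left(- \frac{4}{19}\right) + \left(g - 22\right) = - \frac{64}{19} + \left(-22 + g\right) = - \frac{482}{19} + g$)
$\sqrt{h{\left(-181 \right)} + 2322278} = \sqrt{\left(- \frac{482}{19} - 181\right) + 2322278} = \sqrt{- \frac{3921}{19} + 2322278} = \sqrt{\frac{44119361}{19}} = \frac{\sqrt{838267859}}{19}$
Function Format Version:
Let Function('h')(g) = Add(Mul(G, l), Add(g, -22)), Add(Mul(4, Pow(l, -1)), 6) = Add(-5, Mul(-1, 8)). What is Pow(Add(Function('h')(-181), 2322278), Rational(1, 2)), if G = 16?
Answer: Mul(Rational(1, 19), Pow(838267859, Rational(1, 2))) ≈ 1523.8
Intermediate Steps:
l = Rational(-4, 19) (l = Mul(4, Pow(Add(-6, Add(-5, Mul(-1, 8))), -1)) = Mul(4, Pow(Add(-6, Add(-5, -8)), -1)) = Mul(4, Pow(Add(-6, -13), -1)) = Mul(4, Pow(-19, -1)) = Mul(4, Rational(-1, 19)) = Rational(-4, 19) ≈ -0.21053)
Function('h')(g) = Add(Rational(-482, 19), g) (Function('h')(g) = Add(Mul(16, Rational(-4, 19)), Add(g, -22)) = Add(Rational(-64, 19), Add(-22, g)) = Add(Rational(-482, 19), g))
Pow(Add(Function('h')(-181), 2322278), Rational(1, 2)) = Pow(Add(Add(Rational(-482, 19), -181), 2322278), Rational(1, 2)) = Pow(Add(Rational(-3921, 19), 2322278), Rational(1, 2)) = Pow(Rational(44119361, 19), Rational(1, 2)) = Mul(Rational(1, 19), Pow(838267859, Rational(1, 2)))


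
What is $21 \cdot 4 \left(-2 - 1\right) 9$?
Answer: $-2268$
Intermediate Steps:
$21 \cdot 4 \left(-2 - 1\right) 9 = 21 \cdot 4 \left(-3\right) 9 = 21 \left(-12\right) 9 = \left(-252\right) 9 = -2268$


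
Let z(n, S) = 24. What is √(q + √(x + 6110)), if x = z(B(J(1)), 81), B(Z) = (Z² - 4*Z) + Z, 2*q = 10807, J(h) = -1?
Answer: √(21614 + 4*√6134)/2 ≈ 74.039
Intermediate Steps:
q = 10807/2 (q = (½)*10807 = 10807/2 ≈ 5403.5)
B(Z) = Z² - 3*Z
x = 24
√(q + √(x + 6110)) = √(10807/2 + √(24 + 6110)) = √(10807/2 + √6134)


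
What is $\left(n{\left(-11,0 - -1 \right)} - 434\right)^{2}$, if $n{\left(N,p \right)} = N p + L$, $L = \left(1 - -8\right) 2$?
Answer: $182329$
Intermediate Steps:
$L = 18$ ($L = \left(1 + 8\right) 2 = 9 \cdot 2 = 18$)
$n{\left(N,p \right)} = 18 + N p$ ($n{\left(N,p \right)} = N p + 18 = 18 + N p$)
$\left(n{\left(-11,0 - -1 \right)} - 434\right)^{2} = \left(\left(18 - 11 \left(0 - -1\right)\right) - 434\right)^{2} = \left(\left(18 - 11 \left(0 + 1\right)\right) - 434\right)^{2} = \left(\left(18 - 11\right) - 434\right)^{2} = \left(7 - 434\right)^{2} = \left(-427\right)^{2} = 182329$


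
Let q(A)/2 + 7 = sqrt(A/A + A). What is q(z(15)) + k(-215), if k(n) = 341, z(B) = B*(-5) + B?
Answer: 327 + 2*I*sqrt(59) ≈ 327.0 + 15.362*I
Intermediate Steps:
z(B) = -4*B (z(B) = -5*B + B = -4*B)
q(A) = -14 + 2*sqrt(1 + A) (q(A) = -14 + 2*sqrt(A/A + A) = -14 + 2*sqrt(1 + A))
q(z(15)) + k(-215) = (-14 + 2*sqrt(1 - 4*15)) + 341 = (-14 + 2*sqrt(1 - 60)) + 341 = (-14 + 2*sqrt(-59)) + 341 = (-14 + 2*(I*sqrt(59))) + 341 = (-14 + 2*I*sqrt(59)) + 341 = 327 + 2*I*sqrt(59)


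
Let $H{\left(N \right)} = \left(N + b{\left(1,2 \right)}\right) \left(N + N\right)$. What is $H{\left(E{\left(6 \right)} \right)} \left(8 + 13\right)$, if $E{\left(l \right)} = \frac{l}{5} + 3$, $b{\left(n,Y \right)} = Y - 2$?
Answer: $\frac{18522}{25} \approx 740.88$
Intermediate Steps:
$b{\left(n,Y \right)} = -2 + Y$ ($b{\left(n,Y \right)} = Y - 2 = -2 + Y$)
$E{\left(l \right)} = 3 + \frac{l}{5}$ ($E{\left(l \right)} = \frac{l}{5} + 3 = 3 + \frac{l}{5}$)
$H{\left(N \right)} = 2 N^{2}$ ($H{\left(N \right)} = \left(N + \left(-2 + 2\right)\right) \left(N + N\right) = \left(N + 0\right) 2 N = N 2 N = 2 N^{2}$)
$H{\left(E{\left(6 \right)} \right)} \left(8 + 13\right) = 2 \left(3 + \frac{1}{5} \cdot 6\right)^{2} \left(8 + 13\right) = 2 \left(3 + \frac{6}{5}\right)^{2} \cdot 21 = 2 \left(\frac{21}{5}\right)^{2} \cdot 21 = 2 \cdot \frac{441}{25} \cdot 21 = \frac{882}{25} \cdot 21 = \frac{18522}{25}$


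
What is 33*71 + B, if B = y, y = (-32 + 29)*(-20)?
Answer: 2403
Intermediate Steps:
y = 60 (y = -3*(-20) = 60)
B = 60
33*71 + B = 33*71 + 60 = 2343 + 60 = 2403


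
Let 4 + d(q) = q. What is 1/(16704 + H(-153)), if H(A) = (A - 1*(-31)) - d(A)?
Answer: 1/16739 ≈ 5.9741e-5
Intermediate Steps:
d(q) = -4 + q
H(A) = 35 (H(A) = (A - 1*(-31)) - (-4 + A) = (A + 31) + (4 - A) = (31 + A) + (4 - A) = 35)
1/(16704 + H(-153)) = 1/(16704 + 35) = 1/16739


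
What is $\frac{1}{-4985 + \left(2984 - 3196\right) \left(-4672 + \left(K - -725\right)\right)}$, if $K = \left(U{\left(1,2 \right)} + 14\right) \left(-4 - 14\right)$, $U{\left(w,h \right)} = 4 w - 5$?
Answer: $\frac{1}{881387} \approx 1.1346 \cdot 10^{-6}$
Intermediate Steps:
$U{\left(w,h \right)} = -5 + 4 w$
$K = -234$ ($K = \left(\left(-5 + 4 \cdot 1\right) + 14\right) \left(-4 - 14\right) = \left(\left(-5 + 4\right) + 14\right) \left(-18\right) = \left(-1 + 14\right) \left(-18\right) = 13 \left(-18\right) = -234$)
$\frac{1}{-4985 + \left(2984 - 3196\right) \left(-4672 + \left(K - -725\right)\right)} = \frac{1}{-4985 + \left(2984 - 3196\right) \left(-4672 - -491\right)} = \frac{1}{-4985 - 212 \left(-4672 + \left(-234 + 725\right)\right)} = \frac{1}{-4985 - 212 \left(-4672 + 491\right)} = \frac{1}{-4985 - -886372} = \frac{1}{-4985 + 886372} = \frac{1}{881387}$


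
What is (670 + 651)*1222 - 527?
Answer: 1613735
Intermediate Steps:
(670 + 651)*1222 - 527 = 1321*1222 - 527 = 1614262 - 527 = 1613735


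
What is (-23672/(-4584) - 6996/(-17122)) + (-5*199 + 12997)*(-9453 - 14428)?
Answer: -1405999744025833/4905453 ≈ -2.8662e+8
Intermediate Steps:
(-23672/(-4584) - 6996/(-17122)) + (-5*199 + 12997)*(-9453 - 14428) = (-23672*(-1/4584) - 6996*(-1/17122)) + (-995 + 12997)*(-23881) = (2959/573 + 3498/8561) + 12002*(-23881) = 27336353/4905453 - 286619762 = -1405999744025833/4905453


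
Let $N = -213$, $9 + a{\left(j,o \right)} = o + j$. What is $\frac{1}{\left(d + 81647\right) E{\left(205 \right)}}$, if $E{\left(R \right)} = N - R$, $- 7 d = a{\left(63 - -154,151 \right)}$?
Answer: $- \frac{7}{238749060} \approx -2.9319 \cdot 10^{-8}$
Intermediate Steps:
$a{\left(j,o \right)} = -9 + j + o$ ($a{\left(j,o \right)} = -9 + \left(o + j\right) = -9 + \left(j + o\right) = -9 + j + o$)
$d = - \frac{359}{7}$ ($d = - \frac{-9 + \left(63 - -154\right) + 151}{7} = - \frac{-9 + \left(63 + 154\right) + 151}{7} = - \frac{-9 + 217 + 151}{7} = \left(- \frac{1}{7}\right) 359 = - \frac{359}{7} \approx -51.286$)
$E{\left(R \right)} = -213 - R$
$\frac{1}{\left(d + 81647\right) E{\left(205 \right)}} = \frac{1}{\left(- \frac{359}{7} + 81647\right) \left(-213 - 205\right)} = \frac{1}{\frac{571170}{7} \left(-213 - 205\right)} = \frac{7}{571170 \left(-418\right)} = \frac{7}{571170} \left(- \frac{1}{418}\right) = - \frac{7}{238749060}$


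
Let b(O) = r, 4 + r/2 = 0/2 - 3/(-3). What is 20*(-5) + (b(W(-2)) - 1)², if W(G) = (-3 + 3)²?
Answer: -51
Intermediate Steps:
r = -6 (r = -8 + 2*(0/2 - 3/(-3)) = -8 + 2*(0*(½) - 3*(-⅓)) = -8 + 2*(0 + 1) = -8 + 2*1 = -8 + 2 = -6)
W(G) = 0 (W(G) = 0² = 0)
b(O) = -6
20*(-5) + (b(W(-2)) - 1)² = 20*(-5) + (-6 - 1)² = -100 + (-7)² = -100 + 49 = -51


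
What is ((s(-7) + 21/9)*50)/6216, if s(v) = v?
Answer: -25/666 ≈ -0.037538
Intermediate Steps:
((s(-7) + 21/9)*50)/6216 = ((-7 + 21/9)*50)/6216 = ((-7 + 21*(1/9))*50)*(1/6216) = ((-7 + 7/3)*50)*(1/6216) = -14/3*50*(1/6216) = -700/3*1/6216 = -25/666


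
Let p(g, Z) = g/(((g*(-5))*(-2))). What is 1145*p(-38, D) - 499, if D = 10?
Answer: -769/2 ≈ -384.50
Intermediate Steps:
p(g, Z) = 1/10 (p(g, Z) = g/((-5*g*(-2))) = g/((10*g)) = g*(1/(10*g)) = 1/10)
1145*p(-38, D) - 499 = 1145*(1/10) - 499 = 229/2 - 499 = -769/2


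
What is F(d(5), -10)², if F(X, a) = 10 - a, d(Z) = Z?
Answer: 400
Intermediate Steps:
F(d(5), -10)² = (10 - 1*(-10))² = (10 + 10)² = 20² = 400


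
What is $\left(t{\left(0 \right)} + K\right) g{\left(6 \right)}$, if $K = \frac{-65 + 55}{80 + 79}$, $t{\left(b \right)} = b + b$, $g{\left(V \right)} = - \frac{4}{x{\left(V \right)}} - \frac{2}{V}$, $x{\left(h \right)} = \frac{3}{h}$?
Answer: $\frac{250}{477} \approx 0.52411$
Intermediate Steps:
$g{\left(V \right)} = - \frac{2}{V} - \frac{4 V}{3}$ ($g{\left(V \right)} = - \frac{4}{3 \frac{1}{V}} - \frac{2}{V} = - 4 \frac{V}{3} - \frac{2}{V} = - \frac{4 V}{3} - \frac{2}{V} = - \frac{2}{V} - \frac{4 V}{3}$)
$t{\left(b \right)} = 2 b$
$K = - \frac{10}{159} \approx -0.062893$
$\left(t{\left(0 \right)} + K\right) g{\left(6 \right)} = \left(2 \cdot 0 - \frac{10}{159}\right) \left(- \frac{2}{6} - 8\right) = \left(0 - \frac{10}{159}\right) \left(\left(-2\right) \frac{1}{6} - 8\right) = - \frac{10 \left(- \frac{1}{3} - 8\right)}{159} = \left(- \frac{10}{159}\right) \left(- \frac{25}{3}\right) = \frac{250}{477}$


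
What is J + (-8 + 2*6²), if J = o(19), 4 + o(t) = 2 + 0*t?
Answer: 62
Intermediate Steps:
o(t) = -2 (o(t) = -4 + (2 + 0*t) = -4 + (2 + 0) = -4 + 2 = -2)
J = -2
J + (-8 + 2*6²) = -2 + (-8 + 2*6²) = -2 + (-8 + 2*36) = -2 + (-8 + 72) = -2 + 64 = 62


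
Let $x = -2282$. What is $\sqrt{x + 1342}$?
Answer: $2 i \sqrt{235} \approx 30.659 i$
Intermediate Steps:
$\sqrt{x + 1342} = \sqrt{-2282 + 1342} = \sqrt{-940} = 2 i \sqrt{235}$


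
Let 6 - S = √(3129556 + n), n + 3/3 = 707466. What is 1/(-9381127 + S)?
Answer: -9381121/88005427379620 + √3837021/88005427379620 ≈ -1.0657e-7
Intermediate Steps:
n = 707465 (n = -1 + 707466 = 707465)
S = 6 - √3837021 (S = 6 - √(3129556 + 707465) = 6 - √3837021 ≈ -1952.8)
1/(-9381127 + S) = 1/(-9381127 + (6 - √3837021)) = 1/(-9381121 - √3837021)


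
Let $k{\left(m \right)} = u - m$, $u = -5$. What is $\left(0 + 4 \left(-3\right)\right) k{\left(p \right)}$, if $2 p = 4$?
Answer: $84$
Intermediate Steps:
$p = 2$ ($p = \frac{1}{2} \cdot 4 = 2$)
$k{\left(m \right)} = -5 - m$
$\left(0 + 4 \left(-3\right)\right) k{\left(p \right)} = \left(0 + 4 \left(-3\right)\right) \left(-5 - 2\right) = \left(0 - 12\right) \left(-5 - 2\right) = \left(-12\right) \left(-7\right) = 84$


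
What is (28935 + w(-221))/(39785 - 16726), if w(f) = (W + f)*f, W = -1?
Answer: 77997/23059 ≈ 3.3825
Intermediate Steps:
w(f) = f*(-1 + f) (w(f) = (-1 + f)*f = f*(-1 + f))
(28935 + w(-221))/(39785 - 16726) = (28935 - 221*(-1 - 221))/(39785 - 16726) = (28935 - 221*(-222))/23059 = (28935 + 49062)*(1/23059) = 77997*(1/23059) = 77997/23059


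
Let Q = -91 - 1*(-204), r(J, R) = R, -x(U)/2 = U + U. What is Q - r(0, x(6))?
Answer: 137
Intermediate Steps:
x(U) = -4*U (x(U) = -2*(U + U) = -4*U)
Q = 113 (Q = -91 + 204 = 113)
Q - r(0, x(6)) = 113 - (-4)*6 = 113 - 1*(-24) = 113 + 24 = 137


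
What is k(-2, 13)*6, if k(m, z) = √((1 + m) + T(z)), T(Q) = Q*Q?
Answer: 12*√42 ≈ 77.769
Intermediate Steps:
T(Q) = Q²
k(m, z) = √(1 + m + z²) (k(m, z) = √((1 + m) + z²) = √(1 + m + z²))
k(-2, 13)*6 = √(1 - 2 + 13²)*6 = √(1 - 2 + 169)*6 = √168*6 = (2*√42)*6 = 12*√42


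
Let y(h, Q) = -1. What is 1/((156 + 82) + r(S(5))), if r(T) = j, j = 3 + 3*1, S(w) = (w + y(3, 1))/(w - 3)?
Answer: 1/244 ≈ 0.0040984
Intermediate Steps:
S(w) = (-1 + w)/(-3 + w) (S(w) = (w - 1)/(w - 3) = (-1 + w)/(-3 + w))
j = 6 (j = 3 + 3 = 6)
r(T) = 6
1/((156 + 82) + r(S(5))) = 1/((156 + 82) + 6) = 1/(238 + 6) = 1/244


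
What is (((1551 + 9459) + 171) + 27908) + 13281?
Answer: 52370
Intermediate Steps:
(((1551 + 9459) + 171) + 27908) + 13281 = ((11010 + 171) + 27908) + 13281 = (11181 + 27908) + 13281 = 39089 + 13281 = 52370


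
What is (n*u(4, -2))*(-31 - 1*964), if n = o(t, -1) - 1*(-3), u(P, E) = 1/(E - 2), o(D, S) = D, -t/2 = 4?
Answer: -4975/4 ≈ -1243.8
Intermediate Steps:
t = -8 (t = -2*4 = -8)
u(P, E) = 1/(-2 + E)
n = -5 (n = -8 - 1*(-3) = -8 + 3 = -5)
(n*u(4, -2))*(-31 - 1*964) = (-5/(-2 - 2))*(-31 - 1*964) = (-5/(-4))*(-31 - 964) = -5*(-¼)*(-995) = (5/4)*(-995) = -4975/4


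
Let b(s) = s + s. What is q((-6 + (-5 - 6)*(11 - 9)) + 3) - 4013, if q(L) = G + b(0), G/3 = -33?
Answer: -4112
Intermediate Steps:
b(s) = 2*s
G = -99 (G = 3*(-33) = -99)
q(L) = -99 (q(L) = -99 + 2*0 = -99 + 0 = -99)
q((-6 + (-5 - 6)*(11 - 9)) + 3) - 4013 = -99 - 4013 = -4112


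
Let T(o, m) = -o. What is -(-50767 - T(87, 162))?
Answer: 50680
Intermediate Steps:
-(-50767 - T(87, 162)) = -(-50767 - (-1)*87) = -(-50767 - 1*(-87)) = -(-50767 + 87) = -1*(-50680) = 50680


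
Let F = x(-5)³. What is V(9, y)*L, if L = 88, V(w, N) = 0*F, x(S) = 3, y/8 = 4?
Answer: 0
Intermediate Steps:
y = 32 (y = 8*4 = 32)
F = 27 (F = 3³ = 27)
V(w, N) = 0 (V(w, N) = 0*27 = 0)
V(9, y)*L = 0*88 = 0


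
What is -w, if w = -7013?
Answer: 7013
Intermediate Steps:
-w = -1*(-7013) = 7013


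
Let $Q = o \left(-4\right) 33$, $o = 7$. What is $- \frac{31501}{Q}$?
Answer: $\frac{31501}{924} \approx 34.092$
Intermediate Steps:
$Q = -924$ ($Q = 7 \left(-4\right) 33 = \left(-28\right) 33 = -924$)
$- \frac{31501}{Q} = - \frac{31501}{-924} = \left(-31501\right) \left(- \frac{1}{924}\right) = \frac{31501}{924}$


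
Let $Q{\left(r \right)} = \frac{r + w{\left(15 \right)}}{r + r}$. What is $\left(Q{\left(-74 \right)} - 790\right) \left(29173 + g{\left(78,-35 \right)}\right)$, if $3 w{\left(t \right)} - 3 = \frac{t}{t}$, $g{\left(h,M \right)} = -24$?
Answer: $- \frac{5108974379}{222} \approx -2.3013 \cdot 10^{7}$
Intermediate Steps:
$w{\left(t \right)} = \frac{4}{3}$ ($w{\left(t \right)} = 1 + \frac{t \frac{1}{t}}{3} = 1 + \frac{1}{3} \cdot 1 = 1 + \frac{1}{3} = \frac{4}{3}$)
$Q{\left(r \right)} = \frac{\frac{4}{3} + r}{2 r}$ ($Q{\left(r \right)} = \frac{r + \frac{4}{3}}{r + r} = \frac{\frac{4}{3} + r}{2 r}$)
$\left(Q{\left(-74 \right)} - 790\right) \left(29173 + g{\left(78,-35 \right)}\right) = \left(\frac{4 + 3 \left(-74\right)}{6 \left(-74\right)} - 790\right) \left(29173 - 24\right) = \left(\frac{1}{6} \left(- \frac{1}{74}\right) \left(4 - 222\right) - 790\right) 29149 = \left(\frac{1}{6} \left(- \frac{1}{74}\right) \left(-218\right) - 790\right) 29149 = \left(\frac{109}{222} - 790\right) 29149 = \left(- \frac{175271}{222}\right) 29149 = - \frac{5108974379}{222}$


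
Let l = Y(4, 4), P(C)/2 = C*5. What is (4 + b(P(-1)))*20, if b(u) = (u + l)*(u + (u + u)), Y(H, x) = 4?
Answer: 3680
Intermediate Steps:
P(C) = 10*C (P(C) = 2*(C*5) = 2*(5*C) = 10*C)
l = 4
b(u) = 3*u*(4 + u) (b(u) = (u + 4)*(u + (u + u)) = (4 + u)*(u + 2*u) = (4 + u)*(3*u) = 3*u*(4 + u))
(4 + b(P(-1)))*20 = (4 + 3*(10*(-1))*(4 + 10*(-1)))*20 = (4 + 3*(-10)*(4 - 10))*20 = (4 + 3*(-10)*(-6))*20 = (4 + 180)*20 = 184*20 = 3680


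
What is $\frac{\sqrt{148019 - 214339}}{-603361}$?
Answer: $- \frac{4 i \sqrt{4145}}{603361} \approx - 0.00042682 i$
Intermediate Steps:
$\frac{\sqrt{148019 - 214339}}{-603361} = \sqrt{-66320} \left(- \frac{1}{603361}\right) = 4 i \sqrt{4145} \left(- \frac{1}{603361}\right) = - \frac{4 i \sqrt{4145}}{603361}$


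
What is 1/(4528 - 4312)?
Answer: 1/216 ≈ 0.0046296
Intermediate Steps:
1/(4528 - 4312) = 1/216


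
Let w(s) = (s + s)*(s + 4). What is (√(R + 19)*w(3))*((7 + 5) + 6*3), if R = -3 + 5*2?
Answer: 1260*√26 ≈ 6424.8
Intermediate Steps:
R = 7 (R = -3 + 10 = 7)
w(s) = 2*s*(4 + s) (w(s) = (2*s)*(4 + s) = 2*s*(4 + s))
(√(R + 19)*w(3))*((7 + 5) + 6*3) = (√(7 + 19)*(2*3*(4 + 3)))*((7 + 5) + 6*3) = (√26*(2*3*7))*(12 + 18) = (√26*42)*30 = (42*√26)*30 = 1260*√26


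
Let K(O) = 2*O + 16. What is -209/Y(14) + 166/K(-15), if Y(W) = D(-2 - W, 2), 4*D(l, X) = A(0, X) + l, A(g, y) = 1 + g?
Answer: 4607/105 ≈ 43.876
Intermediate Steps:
K(O) = 16 + 2*O
D(l, X) = ¼ + l/4 (D(l, X) = ((1 + 0) + l)/4 = (1 + l)/4 = ¼ + l/4)
Y(W) = -¼ - W/4 (Y(W) = ¼ + (-2 - W)/4 = ¼ + (-½ - W/4) = -¼ - W/4)
-209/Y(14) + 166/K(-15) = -209/(-¼ - ¼*14) + 166/(16 + 2*(-15)) = -209/(-¼ - 7/2) + 166/(16 - 30) = -209/(-15/4) + 166/(-14) = -209*(-4/15) + 166*(-1/14) = 836/15 - 83/7 = 4607/105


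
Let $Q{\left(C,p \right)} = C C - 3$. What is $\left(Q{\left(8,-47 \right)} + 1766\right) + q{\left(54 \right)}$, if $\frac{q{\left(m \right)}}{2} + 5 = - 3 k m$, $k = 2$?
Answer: $1169$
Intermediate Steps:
$Q{\left(C,p \right)} = -3 + C^{2}$ ($Q{\left(C,p \right)} = C^{2} - 3 = -3 + C^{2}$)
$q{\left(m \right)} = -10 - 12 m$ ($q{\left(m \right)} = -10 + 2 \left(-3\right) 2 m = -10 + 2 \left(- 6 m\right) = -10 - 12 m$)
$\left(Q{\left(8,-47 \right)} + 1766\right) + q{\left(54 \right)} = \left(\left(-3 + 8^{2}\right) + 1766\right) - 658 = \left(\left(-3 + 64\right) + 1766\right) - 658 = \left(61 + 1766\right) - 658 = 1827 - 658 = 1169$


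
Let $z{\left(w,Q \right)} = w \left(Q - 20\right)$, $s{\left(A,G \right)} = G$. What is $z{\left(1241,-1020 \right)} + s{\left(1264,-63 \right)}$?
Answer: $-1290703$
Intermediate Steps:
$z{\left(w,Q \right)} = w \left(-20 + Q\right)$
$z{\left(1241,-1020 \right)} + s{\left(1264,-63 \right)} = 1241 \left(-20 - 1020\right) - 63 = 1241 \left(-1040\right) - 63 = -1290640 - 63 = -1290703$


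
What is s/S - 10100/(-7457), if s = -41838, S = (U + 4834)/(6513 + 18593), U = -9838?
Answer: 652730850233/3109569 ≈ 2.0991e+5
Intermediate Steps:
S = -2502/12553 (S = (-9838 + 4834)/(6513 + 18593) = -5004/25106 = -5004*1/25106 = -2502/12553 ≈ -0.19931)
s/S - 10100/(-7457) = -41838/(-2502/12553) - 10100/(-7457) = -41838*(-12553/2502) - 10100*(-1/7457) = 87532069/417 + 10100/7457 = 652730850233/3109569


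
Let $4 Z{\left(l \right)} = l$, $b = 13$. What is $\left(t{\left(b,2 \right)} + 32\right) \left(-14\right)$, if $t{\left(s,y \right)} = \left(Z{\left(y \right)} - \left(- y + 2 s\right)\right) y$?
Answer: $210$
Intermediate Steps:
$Z{\left(l \right)} = \frac{l}{4}$
$t{\left(s,y \right)} = y \left(- 2 s + \frac{5 y}{4}\right)$ ($t{\left(s,y \right)} = \left(\frac{y}{4} - \left(- y + 2 s\right)\right) y = \left(- 2 s + \frac{5 y}{4}\right) y = y \left(- 2 s + \frac{5 y}{4}\right)$)
$\left(t{\left(b,2 \right)} + 32\right) \left(-14\right) = \left(\frac{1}{4} \cdot 2 \left(\left(-8\right) 13 + 5 \cdot 2\right) + 32\right) \left(-14\right) = \left(\frac{1}{4} \cdot 2 \left(-104 + 10\right) + 32\right) \left(-14\right) = \left(\frac{1}{4} \cdot 2 \left(-94\right) + 32\right) \left(-14\right) = \left(-47 + 32\right) \left(-14\right) = \left(-15\right) \left(-14\right) = 210$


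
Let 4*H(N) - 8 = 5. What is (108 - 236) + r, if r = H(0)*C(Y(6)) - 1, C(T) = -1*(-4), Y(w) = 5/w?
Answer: -116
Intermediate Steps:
H(N) = 13/4 (H(N) = 2 + (¼)*5 = 2 + 5/4 = 13/4)
C(T) = 4
r = 12 (r = (13/4)*4 - 1 = 13 - 1 = 12)
(108 - 236) + r = (108 - 236) + 12 = -128 + 12 = -116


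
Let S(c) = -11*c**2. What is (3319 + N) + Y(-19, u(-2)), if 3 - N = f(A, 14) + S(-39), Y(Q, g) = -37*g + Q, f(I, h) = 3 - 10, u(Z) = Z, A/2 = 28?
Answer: 20115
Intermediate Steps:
A = 56 (A = 2*28 = 56)
f(I, h) = -7
Y(Q, g) = Q - 37*g
N = 16741 (N = 3 - (-7 - 11*(-39)**2) = 3 - (-7 - 11*1521) = 3 - (-7 - 16731) = 3 - 1*(-16738) = 3 + 16738 = 16741)
(3319 + N) + Y(-19, u(-2)) = (3319 + 16741) + (-19 - 37*(-2)) = 20060 + (-19 + 74) = 20060 + 55 = 20115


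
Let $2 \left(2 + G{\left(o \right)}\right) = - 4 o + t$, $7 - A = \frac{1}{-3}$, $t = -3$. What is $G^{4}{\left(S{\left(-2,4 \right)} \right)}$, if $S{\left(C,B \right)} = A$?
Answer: $\frac{141158161}{1296} \approx 1.0892 \cdot 10^{5}$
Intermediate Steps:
$A = \frac{22}{3}$ ($A = 7 - \frac{1}{-3} = 7 - - \frac{1}{3} = 7 + \frac{1}{3} = \frac{22}{3} \approx 7.3333$)
$S{\left(C,B \right)} = \frac{22}{3}$
$G{\left(o \right)} = - \frac{7}{2} - 2 o$ ($G{\left(o \right)} = -2 + \frac{- 4 o - 3}{2} = -2 + \frac{-3 - 4 o}{2} = -2 - \left(\frac{3}{2} + 2 o\right) = - \frac{7}{2} - 2 o$)
$G^{4}{\left(S{\left(-2,4 \right)} \right)} = \left(- \frac{7}{2} - \frac{44}{3}\right)^{4} = \left(- \frac{109}{6}\right)^{4} = \frac{141158161}{1296}$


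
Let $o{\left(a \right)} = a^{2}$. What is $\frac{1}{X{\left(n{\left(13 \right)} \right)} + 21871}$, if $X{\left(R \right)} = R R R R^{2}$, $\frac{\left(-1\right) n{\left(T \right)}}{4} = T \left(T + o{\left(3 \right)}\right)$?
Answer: $- \frac{1}{1959431665822353} \approx -5.1035 \cdot 10^{-16}$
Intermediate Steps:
$n{\left(T \right)} = - 4 T \left(9 + T\right)$ ($n{\left(T \right)} = - 4 T \left(T + 3^{2}\right) = - 4 T \left(T + 9\right) = - 4 T \left(9 + T\right)$)
$X{\left(R \right)} = R^{5}$ ($X{\left(R \right)} = R^{2} R R^{2} = R^{3} R^{2} = R^{5}$)
$\frac{1}{X{\left(n{\left(13 \right)} \right)} + 21871} = \frac{1}{\left(\left(-4\right) 13 \left(9 + 13\right)\right)^{5} + 21871} = \frac{1}{\left(\left(-4\right) 13 \cdot 22\right)^{5} + 21871} = \frac{1}{\left(-1144\right)^{5} + 21871} = \frac{1}{-1959431665844224 + 21871} = \frac{1}{-1959431665822353} = - \frac{1}{1959431665822353}$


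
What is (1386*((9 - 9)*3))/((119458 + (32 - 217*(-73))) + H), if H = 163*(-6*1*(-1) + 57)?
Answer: 0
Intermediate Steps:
H = 10269 (H = 163*(-6*(-1) + 57) = 163*(6 + 57) = 163*63 = 10269)
(1386*((9 - 9)*3))/((119458 + (32 - 217*(-73))) + H) = (1386*((9 - 9)*3))/((119458 + (32 - 217*(-73))) + 10269) = (1386*(0*3))/((119458 + (32 + 15841)) + 10269) = (1386*0)/((119458 + 15873) + 10269) = 0/(135331 + 10269) = 0/145600 = 0*(1/145600) = 0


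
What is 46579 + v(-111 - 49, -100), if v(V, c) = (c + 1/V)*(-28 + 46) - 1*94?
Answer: 3574791/80 ≈ 44685.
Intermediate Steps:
v(V, c) = -94 + 18*c + 18/V (v(V, c) = (c + 1/V)*18 - 94 = (18*c + 18/V) - 94 = -94 + 18*c + 18/V)
46579 + v(-111 - 49, -100) = 46579 + (-94 + 18*(-100) + 18/(-111 - 49)) = 46579 + (-94 - 1800 + 18/(-160)) = 46579 + (-94 - 1800 + 18*(-1/160)) = 46579 + (-94 - 1800 - 9/80) = 46579 - 151529/80 = 3574791/80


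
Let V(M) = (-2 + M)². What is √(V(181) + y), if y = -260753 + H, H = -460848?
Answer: 2*I*√172390 ≈ 830.4*I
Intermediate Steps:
y = -721601 (y = -260753 - 460848 = -721601)
√(V(181) + y) = √((-2 + 181)² - 721601) = √(179² - 721601) = √(32041 - 721601) = √(-689560) = 2*I*√172390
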